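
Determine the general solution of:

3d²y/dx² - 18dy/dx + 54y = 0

Characteristic equation: 3r² - 18r + 54 = 0
Divide by 3: r² - 6r + 18 = 0
Roots: r = 3 ± 3i (complex conjugates)
General solution: y = e^(3x)(C₁cos(3x) + C₂sin(3x))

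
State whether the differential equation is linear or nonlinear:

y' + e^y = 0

Nonlinear (e^y is nonlinear in y)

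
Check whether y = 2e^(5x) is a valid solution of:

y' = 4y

Verification:
y = 2e^(5x)
y' = 10e^(5x)
But 4y = 8e^(5x)
y' ≠ 4y — the derivative does not match

No, it is not a solution.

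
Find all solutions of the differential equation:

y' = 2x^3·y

Separating variables and integrating:
ln|y| = x^4/2 + C

General solution: y = Ce^(x^4/2)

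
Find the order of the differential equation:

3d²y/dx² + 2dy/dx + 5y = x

The order is 2 (highest derivative is of order 2).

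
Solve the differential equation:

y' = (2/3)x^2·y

Separating variables and integrating:
ln|y| = 2x^3/9 + C

General solution: y = Ce^(2x^3/9)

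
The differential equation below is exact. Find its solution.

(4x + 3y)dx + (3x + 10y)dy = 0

Verify exactness: ∂M/∂y = ∂N/∂x ✓
Find F(x,y) such that ∂F/∂x = M, ∂F/∂y = N
Solution: 2x² + 3xy + 5y² = C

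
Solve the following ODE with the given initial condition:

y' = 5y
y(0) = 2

General solution: y = Ce^(5x)
Applying IC y(0) = 2:
Particular solution: y = 2e^(5x)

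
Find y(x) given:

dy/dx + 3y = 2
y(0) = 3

General solution: y = 2/3 + Ce^(-3x)
Applying y(0) = 3: C = 3 - 2/3 = 7/3
Particular solution: y = 2/3 + (7/3)e^(-3x)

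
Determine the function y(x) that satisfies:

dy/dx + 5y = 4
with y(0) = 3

General solution: y = 4/5 + Ce^(-5x)
Applying y(0) = 3: C = 3 - 4/5 = 11/5
Particular solution: y = 4/5 + (11/5)e^(-5x)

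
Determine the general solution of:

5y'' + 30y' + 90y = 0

Characteristic equation: 5r² + 30r + 90 = 0
Divide by 5: r² + 6r + 18 = 0
Roots: r = -3 ± 3i (complex conjugates)
General solution: y = e^(-3x)(C₁cos(3x) + C₂sin(3x))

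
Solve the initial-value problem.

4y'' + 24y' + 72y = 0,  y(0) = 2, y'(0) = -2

General solution: y = e^(-3x)(C₁cos(3x) + C₂sin(3x))
Complex roots r = -3 ± 3i
Applying ICs: C₁ = 2, C₂ = 4/3
Particular solution: y = e^(-3x)(2cos(3x) + (4/3)sin(3x))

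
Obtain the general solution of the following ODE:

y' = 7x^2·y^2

Separating variables and integrating:
-1/y = 7x^3/3 + C

General solution: y^-1 = (-7/3)x^3 + C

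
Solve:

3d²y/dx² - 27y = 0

Characteristic equation: 3r² - 27 = 0
Divide by 3: r² - 9 = 0
Roots: r = 3, -3 (distinct real)
General solution: y = C₁e^(3x) + C₂e^(-3x)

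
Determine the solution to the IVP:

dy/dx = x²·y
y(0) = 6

General solution: y = Ce^(x³/3)
Applying IC y(0) = 6:
Particular solution: y = 6e^(x³/3)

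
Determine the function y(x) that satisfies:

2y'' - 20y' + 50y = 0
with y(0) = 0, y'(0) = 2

General solution: y = (C₁ + C₂x)e^(5x)
Repeated root r = 5
Applying ICs: C₁ = 0, C₂ = 2
Particular solution: y = 2xe^(5x)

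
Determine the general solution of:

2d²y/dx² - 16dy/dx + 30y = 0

Characteristic equation: 2r² - 16r + 30 = 0
Divide by 2: r² - 8r + 15 = 0
Roots: r = 5, 3 (distinct real)
General solution: y = C₁e^(5x) + C₂e^(3x)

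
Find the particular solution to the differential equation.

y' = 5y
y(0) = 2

General solution: y = Ce^(5x)
Applying IC y(0) = 2:
Particular solution: y = 2e^(5x)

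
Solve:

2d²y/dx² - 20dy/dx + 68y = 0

Characteristic equation: 2r² - 20r + 68 = 0
Divide by 2: r² - 10r + 34 = 0
Roots: r = 5 ± 3i (complex conjugates)
General solution: y = e^(5x)(C₁cos(3x) + C₂sin(3x))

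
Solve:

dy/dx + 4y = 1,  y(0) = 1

General solution: y = 1/4 + Ce^(-4x)
Applying y(0) = 1: C = 1 - 1/4 = 3/4
Particular solution: y = 1/4 + (3/4)e^(-4x)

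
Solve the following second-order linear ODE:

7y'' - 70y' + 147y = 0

Characteristic equation: 7r² - 70r + 147 = 0
Divide by 7: r² - 10r + 21 = 0
Roots: r = 7, 3 (distinct real)
General solution: y = C₁e^(7x) + C₂e^(3x)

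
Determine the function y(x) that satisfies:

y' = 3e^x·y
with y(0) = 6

General solution: y = Ce^(3e^x)
Applying IC y(0) = 6:
Particular solution: y = 6e^(3(e^x - 1))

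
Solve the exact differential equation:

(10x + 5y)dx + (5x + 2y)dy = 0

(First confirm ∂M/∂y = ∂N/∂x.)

Verify exactness: ∂M/∂y = ∂N/∂x ✓
Find F(x,y) such that ∂F/∂x = M, ∂F/∂y = N
Solution: 5x² + 5xy + y² = C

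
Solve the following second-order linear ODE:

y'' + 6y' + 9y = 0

Characteristic equation: r² + 6r + 9 = 0
Factored: (r + 3)² = 0
Repeated root: r = -3
General solution: y = (C₁ + C₂x)e^(-3x)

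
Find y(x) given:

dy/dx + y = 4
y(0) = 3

General solution: y = 4 + Ce^(-x)
Applying y(0) = 3: C = 3 - 4 = -1
Particular solution: y = 4 - e^(-x)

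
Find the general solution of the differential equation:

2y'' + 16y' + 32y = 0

Characteristic equation: 2r² + 16r + 32 = 0
Divide by 2: r² + 8r + 16 = 0
Factored: (r + 4)² = 0
Repeated root: r = -4
General solution: y = (C₁ + C₂x)e^(-4x)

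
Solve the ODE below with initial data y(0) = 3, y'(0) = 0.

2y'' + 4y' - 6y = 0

General solution: y = C₁e^x + C₂e^(-3x)
Applying ICs: C₁ = 9/4, C₂ = 3/4
Particular solution: y = (9/4)e^x + (3/4)e^(-3x)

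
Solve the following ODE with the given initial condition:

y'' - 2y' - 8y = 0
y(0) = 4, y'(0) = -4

General solution: y = C₁e^(4x) + C₂e^(-2x)
Applying ICs: C₁ = 2/3, C₂ = 10/3
Particular solution: y = (2/3)e^(4x) + (10/3)e^(-2x)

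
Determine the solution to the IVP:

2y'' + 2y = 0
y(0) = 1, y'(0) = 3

General solution: y = C₁cos(x) + C₂sin(x)
Complex roots r = ±i
Applying ICs: C₁ = 1, C₂ = 3
Particular solution: y = cos(x) + 3sin(x)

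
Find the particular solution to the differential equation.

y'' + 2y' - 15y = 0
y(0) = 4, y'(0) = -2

General solution: y = C₁e^(3x) + C₂e^(-5x)
Applying ICs: C₁ = 9/4, C₂ = 7/4
Particular solution: y = (9/4)e^(3x) + (7/4)e^(-5x)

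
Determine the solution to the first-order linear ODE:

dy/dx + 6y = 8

Using integrating factor method:

General solution: y = 4/3 + Ce^(-6x)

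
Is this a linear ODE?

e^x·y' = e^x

Yes. Linear (y and its derivatives appear to the first power only, no products of y terms)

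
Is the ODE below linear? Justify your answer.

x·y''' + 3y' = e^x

Yes. Linear (y and its derivatives appear to the first power only, no products of y terms)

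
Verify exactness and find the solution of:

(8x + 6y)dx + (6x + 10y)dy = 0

Verify exactness: ∂M/∂y = ∂N/∂x ✓
Find F(x,y) such that ∂F/∂x = M, ∂F/∂y = N
Solution: 4x² + 6xy + 5y² = C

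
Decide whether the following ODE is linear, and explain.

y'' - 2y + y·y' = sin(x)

Nonlinear (product y·y')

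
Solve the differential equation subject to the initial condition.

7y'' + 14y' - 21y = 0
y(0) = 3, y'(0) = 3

General solution: y = C₁e^x + C₂e^(-3x)
Applying ICs: C₁ = 3, C₂ = 0
Particular solution: y = 3e^x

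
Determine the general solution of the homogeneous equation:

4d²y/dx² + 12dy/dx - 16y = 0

Characteristic equation: 4r² + 12r - 16 = 0
Divide by 4: r² + 3r - 4 = 0
Roots: r = 1, -4 (distinct real)
General solution: y = C₁e^x + C₂e^(-4x)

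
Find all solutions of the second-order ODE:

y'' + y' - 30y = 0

Characteristic equation: r² + r - 30 = 0
Roots: r = 5, -6 (distinct real)
General solution: y = C₁e^(5x) + C₂e^(-6x)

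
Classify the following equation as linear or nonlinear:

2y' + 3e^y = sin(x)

Nonlinear (e^y is nonlinear in y)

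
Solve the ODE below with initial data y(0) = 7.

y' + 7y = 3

General solution: y = 3/7 + Ce^(-7x)
Applying y(0) = 7: C = 7 - 3/7 = 46/7
Particular solution: y = 3/7 + (46/7)e^(-7x)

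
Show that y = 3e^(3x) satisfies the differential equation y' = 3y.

Verification:
y = 3e^(3x)
y' = 9e^(3x)
3y = 9e^(3x)
y' = 3y ✓

Yes, it is a solution.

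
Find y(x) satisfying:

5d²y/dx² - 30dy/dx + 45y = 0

Characteristic equation: 5r² - 30r + 45 = 0
Divide by 5: r² - 6r + 9 = 0
Factored: (r - 3)² = 0
Repeated root: r = 3
General solution: y = (C₁ + C₂x)e^(3x)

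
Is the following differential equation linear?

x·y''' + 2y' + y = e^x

Yes. Linear (y and its derivatives appear to the first power only, no products of y terms)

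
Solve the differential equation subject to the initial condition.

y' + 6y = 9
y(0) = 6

General solution: y = 3/2 + Ce^(-6x)
Applying y(0) = 6: C = 6 - 3/2 = 9/2
Particular solution: y = 3/2 + (9/2)e^(-6x)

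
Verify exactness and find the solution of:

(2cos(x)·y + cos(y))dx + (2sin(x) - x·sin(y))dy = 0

Verify exactness: ∂M/∂y = ∂N/∂x ✓
Find F(x,y) such that ∂F/∂x = M, ∂F/∂y = N
Solution: 2sin(x)·y + x·cos(y) = C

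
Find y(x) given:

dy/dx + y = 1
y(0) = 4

General solution: y = 1 + Ce^(-x)
Applying y(0) = 4: C = 4 - 1 = 3
Particular solution: y = 1 + 3e^(-x)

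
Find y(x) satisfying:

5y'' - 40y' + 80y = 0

Characteristic equation: 5r² - 40r + 80 = 0
Divide by 5: r² - 8r + 16 = 0
Factored: (r - 4)² = 0
Repeated root: r = 4
General solution: y = (C₁ + C₂x)e^(4x)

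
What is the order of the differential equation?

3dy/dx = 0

The order is 1 (highest derivative is of order 1).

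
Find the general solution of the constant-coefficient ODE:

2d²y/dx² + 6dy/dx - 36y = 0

Characteristic equation: 2r² + 6r - 36 = 0
Divide by 2: r² + 3r - 18 = 0
Roots: r = 3, -6 (distinct real)
General solution: y = C₁e^(3x) + C₂e^(-6x)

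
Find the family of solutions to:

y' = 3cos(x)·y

Separating variables and integrating:
ln|y| = 3sin(x) + C

General solution: y = Ce^(3sin(x))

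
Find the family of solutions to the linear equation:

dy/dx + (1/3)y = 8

Using integrating factor method:

General solution: y = 24 + Ce^(-x/3)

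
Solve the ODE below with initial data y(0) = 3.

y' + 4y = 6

General solution: y = 3/2 + Ce^(-4x)
Applying y(0) = 3: C = 3 - 3/2 = 3/2
Particular solution: y = 3/2 + (3/2)e^(-4x)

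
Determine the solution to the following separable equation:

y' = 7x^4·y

Separating variables and integrating:
ln|y| = 7x^5/5 + C

General solution: y = Ce^(7x^5/5)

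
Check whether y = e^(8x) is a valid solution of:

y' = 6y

Verification:
y = e^(8x)
y' = 8e^(8x)
But 6y = 6e^(8x)
y' ≠ 6y — the derivative does not match

No, it is not a solution.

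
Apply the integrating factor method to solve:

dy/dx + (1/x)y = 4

Using integrating factor method:

General solution: y = 2x + C/x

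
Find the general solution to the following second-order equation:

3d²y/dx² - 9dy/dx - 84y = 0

Characteristic equation: 3r² - 9r - 84 = 0
Divide by 3: r² - 3r - 28 = 0
Roots: r = 7, -4 (distinct real)
General solution: y = C₁e^(7x) + C₂e^(-4x)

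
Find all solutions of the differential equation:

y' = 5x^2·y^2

Separating variables and integrating:
-1/y = 5x^3/3 + C

General solution: y^-1 = (-5/3)x^3 + C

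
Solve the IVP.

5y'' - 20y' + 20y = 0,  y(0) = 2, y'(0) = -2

General solution: y = (C₁ + C₂x)e^(2x)
Repeated root r = 2
Applying ICs: C₁ = 2, C₂ = -6
Particular solution: y = (2 - 6x)e^(2x)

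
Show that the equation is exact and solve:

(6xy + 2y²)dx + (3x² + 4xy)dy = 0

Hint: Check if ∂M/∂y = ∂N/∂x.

Verify exactness: ∂M/∂y = ∂N/∂x ✓
Find F(x,y) such that ∂F/∂x = M, ∂F/∂y = N
Solution: 3x²y + 2xy² = C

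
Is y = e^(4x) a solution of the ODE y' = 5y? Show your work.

Verification:
y = e^(4x)
y' = 4e^(4x)
But 5y = 5e^(4x)
y' ≠ 5y — the derivative does not match

No, it is not a solution.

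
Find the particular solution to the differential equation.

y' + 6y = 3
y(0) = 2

General solution: y = 1/2 + Ce^(-6x)
Applying y(0) = 2: C = 2 - 1/2 = 3/2
Particular solution: y = 1/2 + (3/2)e^(-6x)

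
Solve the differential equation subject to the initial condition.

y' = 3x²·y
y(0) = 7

General solution: y = Ce^(x³)
Applying IC y(0) = 7:
Particular solution: y = 7e^(x³)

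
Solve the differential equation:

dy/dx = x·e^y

Separating variables and integrating:
-e^(-y) = x²/2 + C

General solution: y = -ln(C - x²/2)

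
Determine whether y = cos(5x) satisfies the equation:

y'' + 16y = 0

Verification:
y'' = -25cos(5x)
y'' + 16y ≠ 0 (frequency mismatch: got 25 instead of 16)

No, it is not a solution.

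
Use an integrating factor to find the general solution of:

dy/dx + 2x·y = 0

Using integrating factor method:

General solution: y = Ce^(-x^2)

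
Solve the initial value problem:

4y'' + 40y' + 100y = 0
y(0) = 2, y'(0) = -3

General solution: y = (C₁ + C₂x)e^(-5x)
Repeated root r = -5
Applying ICs: C₁ = 2, C₂ = 7
Particular solution: y = (2 + 7x)e^(-5x)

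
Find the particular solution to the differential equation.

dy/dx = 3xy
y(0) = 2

General solution: y = Ce^(3x²/2)
Applying IC y(0) = 2:
Particular solution: y = 2e^(3x²/2)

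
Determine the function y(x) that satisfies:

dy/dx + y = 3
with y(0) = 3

General solution: y = 3 + Ce^(-x)
Applying y(0) = 3: C = 3 - 3 = 0
Particular solution: y = 3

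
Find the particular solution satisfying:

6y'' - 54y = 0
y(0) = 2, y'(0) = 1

General solution: y = C₁e^(3x) + C₂e^(-3x)
Applying ICs: C₁ = 7/6, C₂ = 5/6
Particular solution: y = (7/6)e^(3x) + (5/6)e^(-3x)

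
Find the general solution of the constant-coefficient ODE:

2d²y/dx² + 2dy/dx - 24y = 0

Characteristic equation: 2r² + 2r - 24 = 0
Divide by 2: r² + r - 12 = 0
Roots: r = 3, -4 (distinct real)
General solution: y = C₁e^(3x) + C₂e^(-4x)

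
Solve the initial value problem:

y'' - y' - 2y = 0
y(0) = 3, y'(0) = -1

General solution: y = C₁e^(2x) + C₂e^(-x)
Applying ICs: C₁ = 2/3, C₂ = 7/3
Particular solution: y = (2/3)e^(2x) + (7/3)e^(-x)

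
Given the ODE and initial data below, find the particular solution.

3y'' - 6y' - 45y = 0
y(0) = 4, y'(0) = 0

General solution: y = C₁e^(5x) + C₂e^(-3x)
Applying ICs: C₁ = 3/2, C₂ = 5/2
Particular solution: y = (3/2)e^(5x) + (5/2)e^(-3x)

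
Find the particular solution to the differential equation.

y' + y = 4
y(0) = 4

General solution: y = 4 + Ce^(-x)
Applying y(0) = 4: C = 4 - 4 = 0
Particular solution: y = 4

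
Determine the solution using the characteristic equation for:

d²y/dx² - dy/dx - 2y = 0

Characteristic equation: r² - r - 2 = 0
Roots: r = 2, -1 (distinct real)
General solution: y = C₁e^(2x) + C₂e^(-x)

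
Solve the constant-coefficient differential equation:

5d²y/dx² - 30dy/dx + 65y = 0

Characteristic equation: 5r² - 30r + 65 = 0
Divide by 5: r² - 6r + 13 = 0
Roots: r = 3 ± 2i (complex conjugates)
General solution: y = e^(3x)(C₁cos(2x) + C₂sin(2x))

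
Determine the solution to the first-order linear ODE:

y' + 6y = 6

Using integrating factor method:

General solution: y = 1 + Ce^(-6x)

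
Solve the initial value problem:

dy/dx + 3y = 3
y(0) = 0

General solution: y = 1 + Ce^(-3x)
Applying y(0) = 0: C = 0 - 1 = -1
Particular solution: y = 1 - e^(-3x)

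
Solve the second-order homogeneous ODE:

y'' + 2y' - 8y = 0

Characteristic equation: r² + 2r - 8 = 0
Roots: r = 2, -4 (distinct real)
General solution: y = C₁e^(2x) + C₂e^(-4x)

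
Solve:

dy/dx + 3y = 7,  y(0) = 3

General solution: y = 7/3 + Ce^(-3x)
Applying y(0) = 3: C = 3 - 7/3 = 2/3
Particular solution: y = 7/3 + (2/3)e^(-3x)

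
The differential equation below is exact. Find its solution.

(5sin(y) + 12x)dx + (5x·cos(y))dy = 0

Verify exactness: ∂M/∂y = ∂N/∂x ✓
Find F(x,y) such that ∂F/∂x = M, ∂F/∂y = N
Solution: 5x·sin(y) + 6x² = C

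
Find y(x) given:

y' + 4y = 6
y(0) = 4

General solution: y = 3/2 + Ce^(-4x)
Applying y(0) = 4: C = 4 - 3/2 = 5/2
Particular solution: y = 3/2 + (5/2)e^(-4x)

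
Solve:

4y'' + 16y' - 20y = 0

Characteristic equation: 4r² + 16r - 20 = 0
Divide by 4: r² + 4r - 5 = 0
Roots: r = 1, -5 (distinct real)
General solution: y = C₁e^x + C₂e^(-5x)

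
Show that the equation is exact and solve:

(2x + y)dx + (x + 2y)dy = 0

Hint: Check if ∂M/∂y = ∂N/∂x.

Verify exactness: ∂M/∂y = ∂N/∂x ✓
Find F(x,y) such that ∂F/∂x = M, ∂F/∂y = N
Solution: x² + xy + y² = C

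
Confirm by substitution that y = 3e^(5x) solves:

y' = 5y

Verification:
y = 3e^(5x)
y' = 15e^(5x)
5y = 15e^(5x)
y' = 5y ✓

Yes, it is a solution.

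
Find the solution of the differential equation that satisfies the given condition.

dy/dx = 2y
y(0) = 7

General solution: y = Ce^(2x)
Applying IC y(0) = 7:
Particular solution: y = 7e^(2x)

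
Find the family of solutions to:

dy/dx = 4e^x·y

Separating variables and integrating:
ln|y| = 4e^x + C

General solution: y = Ce^(4e^x)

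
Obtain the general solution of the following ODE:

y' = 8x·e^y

Separating variables and integrating:
-e^(-y) = 4x² + C

General solution: y = -ln(C - 4x²)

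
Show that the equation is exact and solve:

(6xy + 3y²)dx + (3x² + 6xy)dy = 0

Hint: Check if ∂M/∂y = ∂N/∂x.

Verify exactness: ∂M/∂y = ∂N/∂x ✓
Find F(x,y) such that ∂F/∂x = M, ∂F/∂y = N
Solution: 3x²y + 3xy² = C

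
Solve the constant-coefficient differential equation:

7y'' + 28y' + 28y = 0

Characteristic equation: 7r² + 28r + 28 = 0
Divide by 7: r² + 4r + 4 = 0
Factored: (r + 2)² = 0
Repeated root: r = -2
General solution: y = (C₁ + C₂x)e^(-2x)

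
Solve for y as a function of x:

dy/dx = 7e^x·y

Separating variables and integrating:
ln|y| = 7e^x + C

General solution: y = Ce^(7e^x)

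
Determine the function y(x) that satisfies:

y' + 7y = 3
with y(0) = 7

General solution: y = 3/7 + Ce^(-7x)
Applying y(0) = 7: C = 7 - 3/7 = 46/7
Particular solution: y = 3/7 + (46/7)e^(-7x)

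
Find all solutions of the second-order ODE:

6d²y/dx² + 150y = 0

Characteristic equation: 6r² + 150 = 0
Divide by 6: r² + 25 = 0
Roots: r = ±5i (complex conjugates)
General solution: y = C₁cos(5x) + C₂sin(5x)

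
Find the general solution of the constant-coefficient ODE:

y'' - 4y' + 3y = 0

Characteristic equation: r² - 4r + 3 = 0
Roots: r = 1, 3 (distinct real)
General solution: y = C₁e^x + C₂e^(3x)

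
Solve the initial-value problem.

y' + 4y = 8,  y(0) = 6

General solution: y = 2 + Ce^(-4x)
Applying y(0) = 6: C = 6 - 2 = 4
Particular solution: y = 2 + 4e^(-4x)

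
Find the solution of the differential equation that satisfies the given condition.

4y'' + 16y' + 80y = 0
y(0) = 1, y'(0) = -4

General solution: y = e^(-2x)(C₁cos(4x) + C₂sin(4x))
Complex roots r = -2 ± 4i
Applying ICs: C₁ = 1, C₂ = -1/2
Particular solution: y = e^(-2x)(cos(4x) - (1/2)sin(4x))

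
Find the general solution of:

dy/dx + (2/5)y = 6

Using integrating factor method:

General solution: y = 15 + Ce^(-2x/5)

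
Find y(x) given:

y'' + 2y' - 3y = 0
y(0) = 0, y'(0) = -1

General solution: y = C₁e^x + C₂e^(-3x)
Applying ICs: C₁ = -1/4, C₂ = 1/4
Particular solution: y = -(1/4)e^x + (1/4)e^(-3x)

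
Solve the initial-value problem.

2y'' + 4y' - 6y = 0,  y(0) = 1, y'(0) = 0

General solution: y = C₁e^x + C₂e^(-3x)
Applying ICs: C₁ = 3/4, C₂ = 1/4
Particular solution: y = (3/4)e^x + (1/4)e^(-3x)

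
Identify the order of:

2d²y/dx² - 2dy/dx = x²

The order is 2 (highest derivative is of order 2).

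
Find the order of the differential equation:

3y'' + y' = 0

The order is 2 (highest derivative is of order 2).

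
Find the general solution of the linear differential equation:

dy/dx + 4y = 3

Using integrating factor method:

General solution: y = 3/4 + Ce^(-4x)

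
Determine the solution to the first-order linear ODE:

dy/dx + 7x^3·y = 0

Using integrating factor method:

General solution: y = Ce^(-7x^4/4)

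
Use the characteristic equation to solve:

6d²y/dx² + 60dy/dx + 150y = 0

Characteristic equation: 6r² + 60r + 150 = 0
Divide by 6: r² + 10r + 25 = 0
Factored: (r + 5)² = 0
Repeated root: r = -5
General solution: y = (C₁ + C₂x)e^(-5x)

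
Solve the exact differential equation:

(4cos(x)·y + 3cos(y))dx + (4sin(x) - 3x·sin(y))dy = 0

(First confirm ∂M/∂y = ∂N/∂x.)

Verify exactness: ∂M/∂y = ∂N/∂x ✓
Find F(x,y) such that ∂F/∂x = M, ∂F/∂y = N
Solution: 4sin(x)·y + 3x·cos(y) = C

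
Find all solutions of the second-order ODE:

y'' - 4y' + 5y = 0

Characteristic equation: r² - 4r + 5 = 0
Roots: r = 2 ± i (complex conjugates)
General solution: y = e^(2x)(C₁cos(x) + C₂sin(x))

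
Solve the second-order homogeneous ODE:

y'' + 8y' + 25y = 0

Characteristic equation: r² + 8r + 25 = 0
Roots: r = -4 ± 3i (complex conjugates)
General solution: y = e^(-4x)(C₁cos(3x) + C₂sin(3x))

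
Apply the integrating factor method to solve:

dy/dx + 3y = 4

Using integrating factor method:

General solution: y = 4/3 + Ce^(-3x)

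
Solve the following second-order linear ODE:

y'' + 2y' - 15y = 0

Characteristic equation: r² + 2r - 15 = 0
Roots: r = 3, -5 (distinct real)
General solution: y = C₁e^(3x) + C₂e^(-5x)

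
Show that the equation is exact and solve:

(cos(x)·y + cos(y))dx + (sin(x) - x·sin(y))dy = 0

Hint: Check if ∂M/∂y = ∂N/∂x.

Verify exactness: ∂M/∂y = ∂N/∂x ✓
Find F(x,y) such that ∂F/∂x = M, ∂F/∂y = N
Solution: sin(x)·y + x·cos(y) = C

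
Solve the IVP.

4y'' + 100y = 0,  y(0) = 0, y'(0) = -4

General solution: y = C₁cos(5x) + C₂sin(5x)
Complex roots r = ±5i
Applying ICs: C₁ = 0, C₂ = -4/5
Particular solution: y = -(4/5)sin(5x)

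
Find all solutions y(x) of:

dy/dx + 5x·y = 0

Using integrating factor method:

General solution: y = Ce^(-5x^2/2)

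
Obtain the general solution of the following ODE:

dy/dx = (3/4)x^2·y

Separating variables and integrating:
ln|y| = x^3/4 + C

General solution: y = Ce^(x^3/4)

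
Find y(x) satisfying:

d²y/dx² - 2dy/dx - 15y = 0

Characteristic equation: r² - 2r - 15 = 0
Roots: r = 5, -3 (distinct real)
General solution: y = C₁e^(5x) + C₂e^(-3x)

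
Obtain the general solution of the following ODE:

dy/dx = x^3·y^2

Separating variables and integrating:
-1/y = x^4/4 + C

General solution: y^-1 = (-1/4)x^4 + C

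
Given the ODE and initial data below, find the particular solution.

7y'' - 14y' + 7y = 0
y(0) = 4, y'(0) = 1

General solution: y = (C₁ + C₂x)e^x
Repeated root r = 1
Applying ICs: C₁ = 4, C₂ = -3
Particular solution: y = (4 - 3x)e^x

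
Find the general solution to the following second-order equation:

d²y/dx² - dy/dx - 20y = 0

Characteristic equation: r² - r - 20 = 0
Roots: r = 5, -4 (distinct real)
General solution: y = C₁e^(5x) + C₂e^(-4x)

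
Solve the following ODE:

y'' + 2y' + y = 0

Characteristic equation: r² + 2r + 1 = 0
Factored: (r + 1)² = 0
Repeated root: r = -1
General solution: y = (C₁ + C₂x)e^(-x)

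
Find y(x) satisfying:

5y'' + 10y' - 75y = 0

Characteristic equation: 5r² + 10r - 75 = 0
Divide by 5: r² + 2r - 15 = 0
Roots: r = 3, -5 (distinct real)
General solution: y = C₁e^(3x) + C₂e^(-5x)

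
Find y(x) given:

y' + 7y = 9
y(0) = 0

General solution: y = 9/7 + Ce^(-7x)
Applying y(0) = 0: C = 0 - 9/7 = -9/7
Particular solution: y = 9/7 - (9/7)e^(-7x)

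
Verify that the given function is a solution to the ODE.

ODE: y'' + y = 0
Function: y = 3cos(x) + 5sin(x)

Verification:
y'' = -3cos(x) - 5sin(x)
y'' + y = 0 ✓

Yes, it is a solution.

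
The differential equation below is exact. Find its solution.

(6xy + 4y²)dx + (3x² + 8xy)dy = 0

Verify exactness: ∂M/∂y = ∂N/∂x ✓
Find F(x,y) such that ∂F/∂x = M, ∂F/∂y = N
Solution: 3x²y + 4xy² = C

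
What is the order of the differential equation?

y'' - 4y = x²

The order is 2 (highest derivative is of order 2).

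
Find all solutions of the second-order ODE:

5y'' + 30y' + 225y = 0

Characteristic equation: 5r² + 30r + 225 = 0
Divide by 5: r² + 6r + 45 = 0
Roots: r = -3 ± 6i (complex conjugates)
General solution: y = e^(-3x)(C₁cos(6x) + C₂sin(6x))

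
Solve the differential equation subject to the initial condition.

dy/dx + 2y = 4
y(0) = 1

General solution: y = 2 + Ce^(-2x)
Applying y(0) = 1: C = 1 - 2 = -1
Particular solution: y = 2 - e^(-2x)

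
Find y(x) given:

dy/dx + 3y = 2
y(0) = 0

General solution: y = 2/3 + Ce^(-3x)
Applying y(0) = 0: C = 0 - 2/3 = -2/3
Particular solution: y = 2/3 - (2/3)e^(-3x)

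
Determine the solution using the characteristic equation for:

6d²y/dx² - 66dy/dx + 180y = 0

Characteristic equation: 6r² - 66r + 180 = 0
Divide by 6: r² - 11r + 30 = 0
Roots: r = 5, 6 (distinct real)
General solution: y = C₁e^(5x) + C₂e^(6x)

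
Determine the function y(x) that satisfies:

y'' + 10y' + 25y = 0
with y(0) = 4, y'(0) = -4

General solution: y = (C₁ + C₂x)e^(-5x)
Repeated root r = -5
Applying ICs: C₁ = 4, C₂ = 16
Particular solution: y = (4 + 16x)e^(-5x)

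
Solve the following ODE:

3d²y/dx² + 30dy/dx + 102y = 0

Characteristic equation: 3r² + 30r + 102 = 0
Divide by 3: r² + 10r + 34 = 0
Roots: r = -5 ± 3i (complex conjugates)
General solution: y = e^(-5x)(C₁cos(3x) + C₂sin(3x))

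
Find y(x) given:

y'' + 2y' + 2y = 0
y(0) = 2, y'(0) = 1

General solution: y = e^(-x)(C₁cos(x) + C₂sin(x))
Complex roots r = -1 ± i
Applying ICs: C₁ = 2, C₂ = 3
Particular solution: y = e^(-x)(2cos(x) + 3sin(x))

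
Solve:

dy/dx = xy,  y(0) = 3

General solution: y = Ce^(x²/2)
Applying IC y(0) = 3:
Particular solution: y = 3e^(x²/2)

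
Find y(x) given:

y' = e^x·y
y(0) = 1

General solution: y = Ce^(e^x)
Applying IC y(0) = 1:
Particular solution: y = e^(e^x - 1)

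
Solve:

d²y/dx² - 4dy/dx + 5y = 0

Characteristic equation: r² - 4r + 5 = 0
Roots: r = 2 ± i (complex conjugates)
General solution: y = e^(2x)(C₁cos(x) + C₂sin(x))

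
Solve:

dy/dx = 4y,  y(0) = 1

General solution: y = Ce^(4x)
Applying IC y(0) = 1:
Particular solution: y = e^(4x)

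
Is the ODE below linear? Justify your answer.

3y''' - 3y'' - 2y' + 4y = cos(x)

Yes. Linear (y and its derivatives appear to the first power only, no products of y terms)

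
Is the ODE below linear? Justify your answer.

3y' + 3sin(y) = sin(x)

No. Nonlinear (sin(y) is nonlinear in y)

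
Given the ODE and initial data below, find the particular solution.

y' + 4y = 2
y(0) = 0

General solution: y = 1/2 + Ce^(-4x)
Applying y(0) = 0: C = 0 - 1/2 = -1/2
Particular solution: y = 1/2 - (1/2)e^(-4x)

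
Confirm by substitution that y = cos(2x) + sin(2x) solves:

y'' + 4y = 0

Verification:
y'' = -4cos(2x) - 4sin(2x)
y'' + 4y = 0 ✓

Yes, it is a solution.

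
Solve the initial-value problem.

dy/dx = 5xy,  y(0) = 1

General solution: y = Ce^(5x²/2)
Applying IC y(0) = 1:
Particular solution: y = e^(5x²/2)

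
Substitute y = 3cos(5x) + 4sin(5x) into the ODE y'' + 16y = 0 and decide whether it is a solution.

Verification:
y'' = -75cos(5x) - 100sin(5x)
y'' + 16y ≠ 0 (frequency mismatch: got 25 instead of 16)

No, it is not a solution.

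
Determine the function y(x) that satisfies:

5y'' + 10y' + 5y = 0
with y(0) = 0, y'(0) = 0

General solution: y = (C₁ + C₂x)e^(-x)
Repeated root r = -1
Applying ICs: C₁ = 0, C₂ = 0
Particular solution: y = 0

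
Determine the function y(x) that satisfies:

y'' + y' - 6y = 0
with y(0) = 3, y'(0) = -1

General solution: y = C₁e^(2x) + C₂e^(-3x)
Applying ICs: C₁ = 8/5, C₂ = 7/5
Particular solution: y = (8/5)e^(2x) + (7/5)e^(-3x)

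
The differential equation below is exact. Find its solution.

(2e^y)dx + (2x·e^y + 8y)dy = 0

Verify exactness: ∂M/∂y = ∂N/∂x ✓
Find F(x,y) such that ∂F/∂x = M, ∂F/∂y = N
Solution: 2x·e^y + 4y² = C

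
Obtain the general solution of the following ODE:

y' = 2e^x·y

Separating variables and integrating:
ln|y| = 2e^x + C

General solution: y = Ce^(2e^x)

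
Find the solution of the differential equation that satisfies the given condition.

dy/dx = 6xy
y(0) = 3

General solution: y = Ce^(3x²)
Applying IC y(0) = 3:
Particular solution: y = 3e^(3x²)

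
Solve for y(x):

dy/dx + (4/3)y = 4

Using integrating factor method:

General solution: y = 3 + Ce^(-4x/3)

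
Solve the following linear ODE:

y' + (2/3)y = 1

Using integrating factor method:

General solution: y = 3/2 + Ce^(-2x/3)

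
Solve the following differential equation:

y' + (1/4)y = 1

Using integrating factor method:

General solution: y = 4 + Ce^(-x/4)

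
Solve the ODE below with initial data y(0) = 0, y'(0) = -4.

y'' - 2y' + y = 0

General solution: y = (C₁ + C₂x)e^x
Repeated root r = 1
Applying ICs: C₁ = 0, C₂ = -4
Particular solution: y = -4xe^x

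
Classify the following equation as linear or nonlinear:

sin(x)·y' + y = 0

Linear (y and its derivatives appear to the first power only, no products of y terms)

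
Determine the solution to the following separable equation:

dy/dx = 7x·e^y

Separating variables and integrating:
-e^(-y) = 7x²/2 + C

General solution: y = -ln(C - 7x²/2)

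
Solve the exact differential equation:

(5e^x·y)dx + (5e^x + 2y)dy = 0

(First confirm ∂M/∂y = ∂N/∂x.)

Verify exactness: ∂M/∂y = ∂N/∂x ✓
Find F(x,y) such that ∂F/∂x = M, ∂F/∂y = N
Solution: 5e^x·y + y² = C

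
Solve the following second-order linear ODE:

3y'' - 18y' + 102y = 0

Characteristic equation: 3r² - 18r + 102 = 0
Divide by 3: r² - 6r + 34 = 0
Roots: r = 3 ± 5i (complex conjugates)
General solution: y = e^(3x)(C₁cos(5x) + C₂sin(5x))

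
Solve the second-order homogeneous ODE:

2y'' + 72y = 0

Characteristic equation: 2r² + 72 = 0
Divide by 2: r² + 36 = 0
Roots: r = ±6i (complex conjugates)
General solution: y = C₁cos(6x) + C₂sin(6x)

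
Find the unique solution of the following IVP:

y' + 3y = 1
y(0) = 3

General solution: y = 1/3 + Ce^(-3x)
Applying y(0) = 3: C = 3 - 1/3 = 8/3
Particular solution: y = 1/3 + (8/3)e^(-3x)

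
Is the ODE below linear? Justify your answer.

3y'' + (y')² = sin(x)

No. Nonlinear ((y')² term)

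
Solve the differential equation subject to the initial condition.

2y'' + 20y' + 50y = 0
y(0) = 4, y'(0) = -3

General solution: y = (C₁ + C₂x)e^(-5x)
Repeated root r = -5
Applying ICs: C₁ = 4, C₂ = 17
Particular solution: y = (4 + 17x)e^(-5x)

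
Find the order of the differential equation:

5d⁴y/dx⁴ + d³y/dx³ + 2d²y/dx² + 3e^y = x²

The order is 4 (highest derivative is of order 4).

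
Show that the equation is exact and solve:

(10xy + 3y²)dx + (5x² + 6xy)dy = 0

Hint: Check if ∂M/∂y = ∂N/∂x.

Verify exactness: ∂M/∂y = ∂N/∂x ✓
Find F(x,y) such that ∂F/∂x = M, ∂F/∂y = N
Solution: 5x²y + 3xy² = C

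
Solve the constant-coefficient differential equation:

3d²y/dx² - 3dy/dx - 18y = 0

Characteristic equation: 3r² - 3r - 18 = 0
Divide by 3: r² - r - 6 = 0
Roots: r = 3, -2 (distinct real)
General solution: y = C₁e^(3x) + C₂e^(-2x)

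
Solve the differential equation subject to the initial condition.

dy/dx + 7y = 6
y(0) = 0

General solution: y = 6/7 + Ce^(-7x)
Applying y(0) = 0: C = 0 - 6/7 = -6/7
Particular solution: y = 6/7 - (6/7)e^(-7x)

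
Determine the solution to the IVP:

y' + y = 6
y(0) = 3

General solution: y = 6 + Ce^(-x)
Applying y(0) = 3: C = 3 - 6 = -3
Particular solution: y = 6 - 3e^(-x)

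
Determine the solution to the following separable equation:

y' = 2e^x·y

Separating variables and integrating:
ln|y| = 2e^x + C

General solution: y = Ce^(2e^x)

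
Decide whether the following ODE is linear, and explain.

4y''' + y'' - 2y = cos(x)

Linear (y and its derivatives appear to the first power only, no products of y terms)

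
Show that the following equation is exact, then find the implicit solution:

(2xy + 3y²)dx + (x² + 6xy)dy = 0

Verify exactness: ∂M/∂y = ∂N/∂x ✓
Find F(x,y) such that ∂F/∂x = M, ∂F/∂y = N
Solution: x²y + 3xy² = C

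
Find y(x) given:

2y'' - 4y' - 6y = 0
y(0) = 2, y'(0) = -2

General solution: y = C₁e^(3x) + C₂e^(-x)
Applying ICs: C₁ = 0, C₂ = 2
Particular solution: y = 2e^(-x)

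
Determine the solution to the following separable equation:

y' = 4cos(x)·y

Separating variables and integrating:
ln|y| = 4sin(x) + C

General solution: y = Ce^(4sin(x))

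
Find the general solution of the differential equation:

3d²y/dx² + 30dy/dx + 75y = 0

Characteristic equation: 3r² + 30r + 75 = 0
Divide by 3: r² + 10r + 25 = 0
Factored: (r + 5)² = 0
Repeated root: r = -5
General solution: y = (C₁ + C₂x)e^(-5x)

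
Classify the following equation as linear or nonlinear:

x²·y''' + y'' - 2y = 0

Linear (y and its derivatives appear to the first power only, no products of y terms)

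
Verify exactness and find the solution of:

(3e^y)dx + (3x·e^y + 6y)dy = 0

Verify exactness: ∂M/∂y = ∂N/∂x ✓
Find F(x,y) such that ∂F/∂x = M, ∂F/∂y = N
Solution: 3x·e^y + 3y² = C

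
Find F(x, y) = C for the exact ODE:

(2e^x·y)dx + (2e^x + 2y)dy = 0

Verify exactness: ∂M/∂y = ∂N/∂x ✓
Find F(x,y) such that ∂F/∂x = M, ∂F/∂y = N
Solution: 2e^x·y + y² = C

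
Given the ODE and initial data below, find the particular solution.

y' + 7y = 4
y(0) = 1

General solution: y = 4/7 + Ce^(-7x)
Applying y(0) = 1: C = 1 - 4/7 = 3/7
Particular solution: y = 4/7 + (3/7)e^(-7x)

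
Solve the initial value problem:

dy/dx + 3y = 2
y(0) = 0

General solution: y = 2/3 + Ce^(-3x)
Applying y(0) = 0: C = 0 - 2/3 = -2/3
Particular solution: y = 2/3 - (2/3)e^(-3x)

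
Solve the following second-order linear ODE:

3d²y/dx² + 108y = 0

Characteristic equation: 3r² + 108 = 0
Divide by 3: r² + 36 = 0
Roots: r = ±6i (complex conjugates)
General solution: y = C₁cos(6x) + C₂sin(6x)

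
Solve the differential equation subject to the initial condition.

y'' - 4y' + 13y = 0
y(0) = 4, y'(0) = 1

General solution: y = e^(2x)(C₁cos(3x) + C₂sin(3x))
Complex roots r = 2 ± 3i
Applying ICs: C₁ = 4, C₂ = -7/3
Particular solution: y = e^(2x)(4cos(3x) - (7/3)sin(3x))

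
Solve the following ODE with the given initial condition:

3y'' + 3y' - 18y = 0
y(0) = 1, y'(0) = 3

General solution: y = C₁e^(2x) + C₂e^(-3x)
Applying ICs: C₁ = 6/5, C₂ = -1/5
Particular solution: y = (6/5)e^(2x) - (1/5)e^(-3x)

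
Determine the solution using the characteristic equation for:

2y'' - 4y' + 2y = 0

Characteristic equation: 2r² - 4r + 2 = 0
Divide by 2: r² - 2r + 1 = 0
Factored: (r - 1)² = 0
Repeated root: r = 1
General solution: y = (C₁ + C₂x)e^x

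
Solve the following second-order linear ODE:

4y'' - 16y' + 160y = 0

Characteristic equation: 4r² - 16r + 160 = 0
Divide by 4: r² - 4r + 40 = 0
Roots: r = 2 ± 6i (complex conjugates)
General solution: y = e^(2x)(C₁cos(6x) + C₂sin(6x))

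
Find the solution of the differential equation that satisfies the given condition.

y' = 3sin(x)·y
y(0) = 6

General solution: y = Ce^(-3cos(x))
Applying IC y(0) = 6:
Particular solution: y = 6e^(3(1-cos(x)))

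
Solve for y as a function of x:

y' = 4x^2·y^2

Separating variables and integrating:
-1/y = 4x^3/3 + C

General solution: y^-1 = (-4/3)x^3 + C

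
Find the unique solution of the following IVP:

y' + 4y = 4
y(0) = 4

General solution: y = 1 + Ce^(-4x)
Applying y(0) = 4: C = 4 - 1 = 3
Particular solution: y = 1 + 3e^(-4x)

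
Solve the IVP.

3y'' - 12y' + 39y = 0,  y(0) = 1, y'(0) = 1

General solution: y = e^(2x)(C₁cos(3x) + C₂sin(3x))
Complex roots r = 2 ± 3i
Applying ICs: C₁ = 1, C₂ = -1/3
Particular solution: y = e^(2x)(cos(3x) - (1/3)sin(3x))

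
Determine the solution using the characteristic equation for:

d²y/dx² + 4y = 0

Characteristic equation: r² + 4 = 0
Roots: r = ±2i (complex conjugates)
General solution: y = C₁cos(2x) + C₂sin(2x)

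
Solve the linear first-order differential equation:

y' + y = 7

Using integrating factor method:

General solution: y = 7 + Ce^(-x)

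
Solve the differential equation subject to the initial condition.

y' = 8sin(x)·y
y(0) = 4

General solution: y = Ce^(-8cos(x))
Applying IC y(0) = 4:
Particular solution: y = 4e^(8(1-cos(x)))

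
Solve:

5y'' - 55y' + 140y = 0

Characteristic equation: 5r² - 55r + 140 = 0
Divide by 5: r² - 11r + 28 = 0
Roots: r = 7, 4 (distinct real)
General solution: y = C₁e^(7x) + C₂e^(4x)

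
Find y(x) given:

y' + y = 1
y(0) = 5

General solution: y = 1 + Ce^(-x)
Applying y(0) = 5: C = 5 - 1 = 4
Particular solution: y = 1 + 4e^(-x)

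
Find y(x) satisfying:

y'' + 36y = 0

Characteristic equation: r² + 36 = 0
Roots: r = ±6i (complex conjugates)
General solution: y = C₁cos(6x) + C₂sin(6x)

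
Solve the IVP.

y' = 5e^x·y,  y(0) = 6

General solution: y = Ce^(5e^x)
Applying IC y(0) = 6:
Particular solution: y = 6e^(5(e^x - 1))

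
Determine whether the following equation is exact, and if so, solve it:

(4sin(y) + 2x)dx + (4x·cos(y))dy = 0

Verify exactness: ∂M/∂y = ∂N/∂x ✓
Find F(x,y) such that ∂F/∂x = M, ∂F/∂y = N
Solution: 4x·sin(y) + x² = C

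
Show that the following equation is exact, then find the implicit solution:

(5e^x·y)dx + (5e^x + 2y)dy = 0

Verify exactness: ∂M/∂y = ∂N/∂x ✓
Find F(x,y) such that ∂F/∂x = M, ∂F/∂y = N
Solution: 5e^x·y + y² = C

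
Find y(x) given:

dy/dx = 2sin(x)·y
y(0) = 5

General solution: y = Ce^(-2cos(x))
Applying IC y(0) = 5:
Particular solution: y = 5e^(2(1-cos(x)))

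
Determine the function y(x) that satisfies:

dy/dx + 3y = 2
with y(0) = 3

General solution: y = 2/3 + Ce^(-3x)
Applying y(0) = 3: C = 3 - 2/3 = 7/3
Particular solution: y = 2/3 + (7/3)e^(-3x)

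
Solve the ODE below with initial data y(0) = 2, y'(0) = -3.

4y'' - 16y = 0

General solution: y = C₁e^(2x) + C₂e^(-2x)
Applying ICs: C₁ = 1/4, C₂ = 7/4
Particular solution: y = (1/4)e^(2x) + (7/4)e^(-2x)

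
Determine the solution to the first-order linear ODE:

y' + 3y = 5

Using integrating factor method:

General solution: y = 5/3 + Ce^(-3x)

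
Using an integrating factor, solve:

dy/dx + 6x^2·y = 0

Using integrating factor method:

General solution: y = Ce^(-2x^3)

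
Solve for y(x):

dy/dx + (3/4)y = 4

Using integrating factor method:

General solution: y = 16/3 + Ce^(-3x/4)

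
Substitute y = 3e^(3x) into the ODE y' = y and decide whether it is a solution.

Verification:
y = 3e^(3x)
y' = 9e^(3x)
But y = 3e^(3x)
y' ≠ y — the derivative does not match

No, it is not a solution.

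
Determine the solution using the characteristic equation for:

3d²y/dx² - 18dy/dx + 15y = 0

Characteristic equation: 3r² - 18r + 15 = 0
Divide by 3: r² - 6r + 5 = 0
Roots: r = 1, 5 (distinct real)
General solution: y = C₁e^x + C₂e^(5x)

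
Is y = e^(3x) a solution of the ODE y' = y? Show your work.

Verification:
y = e^(3x)
y' = 3e^(3x)
But y = e^(3x)
y' ≠ y — the derivative does not match

No, it is not a solution.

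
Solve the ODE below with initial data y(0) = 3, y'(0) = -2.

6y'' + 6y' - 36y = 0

General solution: y = C₁e^(2x) + C₂e^(-3x)
Applying ICs: C₁ = 7/5, C₂ = 8/5
Particular solution: y = (7/5)e^(2x) + (8/5)e^(-3x)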